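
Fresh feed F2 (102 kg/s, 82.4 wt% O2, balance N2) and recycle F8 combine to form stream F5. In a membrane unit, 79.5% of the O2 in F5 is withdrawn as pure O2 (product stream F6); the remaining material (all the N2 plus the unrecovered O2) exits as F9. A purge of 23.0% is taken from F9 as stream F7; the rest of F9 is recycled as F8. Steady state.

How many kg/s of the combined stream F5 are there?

177.9 kg/s

N2 enters only via F2 and leaves only via the purge: 102×0.176 = 0.230×(N2 in F9), and the membrane unit passes all N2, so N2 in F5 = N2 in F9 = 78.052 kg/s.
O2 in F5: m_A = 102×0.824 + (1−0.230)·(1−0.795)·m_A, so m_A = 84.048/0.8422 = 99.802 kg/s.
F5 = 99.802 + 78.052 = 177.85 kg/s.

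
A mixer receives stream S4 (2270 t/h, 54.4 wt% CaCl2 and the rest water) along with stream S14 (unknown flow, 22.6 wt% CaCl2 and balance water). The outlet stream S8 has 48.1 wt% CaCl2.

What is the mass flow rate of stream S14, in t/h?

560.8 t/h

Let S14 be the unknown flow. Total out = 2270 + S14.
CaCl2 balance: 1234.9 + 0.226·S14 = 0.481·(2270 + S14)
(0.226 − 0.481)·S14 = 0.481×2270 − 1234.9 = -143.01
S14 = -143.01 / -0.255 = 560.82 t/h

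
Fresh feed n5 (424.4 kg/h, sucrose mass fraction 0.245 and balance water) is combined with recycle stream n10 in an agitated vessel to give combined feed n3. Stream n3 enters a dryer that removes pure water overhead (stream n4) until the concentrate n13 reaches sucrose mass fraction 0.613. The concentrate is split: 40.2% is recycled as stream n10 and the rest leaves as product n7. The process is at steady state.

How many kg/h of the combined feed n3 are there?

Overall sucrose balance (none leaves overhead): sucrose in fresh feed = sucrose in product, i.e. 424.4×0.245 = (1−0.402)·n13·0.613.
n13 = 103.98/(0.613×0.598) = 283.65 kg/h.
Recycle n10 = 0.402×283.65 = 114.03 kg/h.
Combined feed n3 = 424.4 + 114.03 = 538.43 kg/h.

538.4 kg/h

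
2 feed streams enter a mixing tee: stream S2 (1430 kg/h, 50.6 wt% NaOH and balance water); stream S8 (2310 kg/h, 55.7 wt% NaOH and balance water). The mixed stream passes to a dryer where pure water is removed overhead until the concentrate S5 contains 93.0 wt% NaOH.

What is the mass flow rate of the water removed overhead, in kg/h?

1578 kg/h

NaOH entering = 1430×0.506 + 2310×0.557 = 2010.2 kg/h.
All NaOH reports to S5, so S5 = 2010.2/0.930 = 2161.6 kg/h.
Total feed = 3740 kg/h; overhead = 3740 − 2161.6 = 1578.4 kg/h.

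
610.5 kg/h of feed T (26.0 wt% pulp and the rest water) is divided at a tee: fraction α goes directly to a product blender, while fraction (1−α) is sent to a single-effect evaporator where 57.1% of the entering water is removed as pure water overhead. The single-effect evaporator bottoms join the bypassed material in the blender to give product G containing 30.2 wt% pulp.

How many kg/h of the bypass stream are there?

All 610.5×0.260 = 158.73 kg/h of pulp reaches G, so G = 158.73/0.302 = 525.6 kg/h and vapour = 84.904 kg/h.
The evaporator receives (1−α)·610.5 of feed at 0.740 water and removes 0.571 of that water:
0.571×0.740×(1−α)×610.5 = 84.904
(1−α) = 84.904/257.96 = 0.3291;  α = 0.6709.
Bypass flow = 0.6709×610.5 = 409.56 kg/h.

409.6 kg/h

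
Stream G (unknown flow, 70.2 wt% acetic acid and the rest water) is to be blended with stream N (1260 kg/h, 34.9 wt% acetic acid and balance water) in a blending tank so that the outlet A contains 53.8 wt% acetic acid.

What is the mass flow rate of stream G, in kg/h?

1452 kg/h

Let G be the unknown flow. Total out = 1260 + G.
acetic acid balance: 439.74 + 0.702·G = 0.538·(1260 + G)
(0.702 − 0.538)·G = 0.538×1260 − 439.74 = 238.14
G = 238.14 / 0.164 = 1452.1 kg/h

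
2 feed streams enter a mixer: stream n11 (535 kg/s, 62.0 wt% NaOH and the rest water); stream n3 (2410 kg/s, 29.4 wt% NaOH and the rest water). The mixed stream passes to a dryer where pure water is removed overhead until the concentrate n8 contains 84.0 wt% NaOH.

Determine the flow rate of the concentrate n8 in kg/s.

1238 kg/s

NaOH entering = 535×0.620 + 2410×0.294 = 1040.2 kg/s.
All NaOH reports to n8, so n8 = 1040.2/0.840 = 1238.4 kg/s.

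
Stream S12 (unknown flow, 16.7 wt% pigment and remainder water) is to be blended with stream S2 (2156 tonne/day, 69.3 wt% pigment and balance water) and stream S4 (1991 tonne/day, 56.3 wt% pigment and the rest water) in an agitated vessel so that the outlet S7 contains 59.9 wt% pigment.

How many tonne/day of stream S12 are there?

Let S12 be the unknown flow. Total out = 4147 + S12.
pigment balance: 2615 + 0.167·S12 = 0.599·(4147 + S12)
(0.167 − 0.599)·S12 = 0.599×4147 − 2615 = -130.99
S12 = -130.99 / -0.432 = 303.21 tonne/day

303.2 tonne/day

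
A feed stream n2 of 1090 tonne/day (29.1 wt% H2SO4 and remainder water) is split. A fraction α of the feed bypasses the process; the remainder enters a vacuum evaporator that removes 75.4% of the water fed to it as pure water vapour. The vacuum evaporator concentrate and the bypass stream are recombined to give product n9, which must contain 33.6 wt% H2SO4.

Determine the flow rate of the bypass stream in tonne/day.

All 1090×0.291 = 317.19 tonne/day of H2SO4 reaches n9, so n9 = 317.19/0.336 = 944.02 tonne/day and vapour = 145.98 tonne/day.
The evaporator receives (1−α)·1090 of feed at 0.709 water and removes 0.754 of that water:
0.754×0.709×(1−α)×1090 = 145.98
(1−α) = 145.98/582.7 = 0.2505;  α = 0.7495.
Bypass flow = 0.7495×1090 = 816.92 tonne/day.

816.9 tonne/day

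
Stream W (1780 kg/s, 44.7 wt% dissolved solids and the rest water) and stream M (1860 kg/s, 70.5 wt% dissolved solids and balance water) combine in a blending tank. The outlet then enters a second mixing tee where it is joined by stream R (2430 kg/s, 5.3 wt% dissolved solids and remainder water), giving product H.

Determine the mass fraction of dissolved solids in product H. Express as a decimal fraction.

Overall, product flow = 6070 kg/s.
dissolved solids in = 1780×0.447 + 1860×0.705 + 2430×0.053 = 2235.8 kg/s.
dissolved solids fraction in H = 0.368.

0.368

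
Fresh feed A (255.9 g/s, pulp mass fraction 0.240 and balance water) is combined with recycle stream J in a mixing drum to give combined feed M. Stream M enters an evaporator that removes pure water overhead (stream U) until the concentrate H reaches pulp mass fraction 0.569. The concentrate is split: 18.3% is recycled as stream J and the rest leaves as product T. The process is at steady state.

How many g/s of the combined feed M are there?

Overall pulp balance (none leaves overhead): pulp in fresh feed = pulp in product, i.e. 255.9×0.240 = (1−0.183)·H·0.569.
H = 61.416/(0.569×0.817) = 132.11 g/s.
Recycle J = 0.183×132.11 = 24.177 g/s.
Combined feed M = 255.9 + 24.177 = 280.08 g/s.

280.1 g/s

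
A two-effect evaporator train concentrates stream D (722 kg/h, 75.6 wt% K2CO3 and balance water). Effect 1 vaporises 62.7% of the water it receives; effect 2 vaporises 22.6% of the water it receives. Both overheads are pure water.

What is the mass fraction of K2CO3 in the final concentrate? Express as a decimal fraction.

water in feed = 722×0.244 = 176.17 kg/h.
After stage 1: water left = (1−0.627)×176.17 = 65.711; stream total = 611.54 kg/h.
After stage 2: water left = (1−0.226)×65.711 = 50.86; final concentrate = 596.69 kg/h.
K2CO3 fraction = 545.83/596.69 = 0.915.

0.915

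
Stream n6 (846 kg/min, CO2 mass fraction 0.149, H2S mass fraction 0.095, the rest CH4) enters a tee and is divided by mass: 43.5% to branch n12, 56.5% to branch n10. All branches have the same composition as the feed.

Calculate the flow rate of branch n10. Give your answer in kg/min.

478 kg/min

Branch n10 flow = 0.565×846 = 477.99 kg/min.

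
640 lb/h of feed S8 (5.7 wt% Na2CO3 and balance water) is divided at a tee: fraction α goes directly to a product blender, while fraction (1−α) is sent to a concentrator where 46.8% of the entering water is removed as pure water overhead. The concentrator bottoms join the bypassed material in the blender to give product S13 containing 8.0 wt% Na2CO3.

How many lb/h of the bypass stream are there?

223.1 lb/h

All 640×0.057 = 36.48 lb/h of Na2CO3 reaches S13, so S13 = 36.48/0.080 = 456 lb/h and vapour = 184 lb/h.
The evaporator receives (1−α)·640 of feed at 0.943 water and removes 0.468 of that water:
0.468×0.943×(1−α)×640 = 184
(1−α) = 184/282.45 = 0.6514;  α = 0.3486.
Bypass flow = 0.3486×640 = 223.07 lb/h.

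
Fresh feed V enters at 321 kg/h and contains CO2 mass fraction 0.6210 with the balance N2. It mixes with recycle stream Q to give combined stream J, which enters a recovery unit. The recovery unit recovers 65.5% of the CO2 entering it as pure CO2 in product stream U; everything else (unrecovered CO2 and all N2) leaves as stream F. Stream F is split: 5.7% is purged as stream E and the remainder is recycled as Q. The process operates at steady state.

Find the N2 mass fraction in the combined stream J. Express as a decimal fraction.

0.8784

N2 enters only via V and leaves only via the purge: 321×0.379 = 0.057×(N2 in F), and the recovery unit passes all N2, so N2 in J = N2 in F = 2134.4 kg/h.
CO2 in J: m_A = 321×0.621 + (1−0.057)·(1−0.655)·m_A, so m_A = 199.34/0.6747 = 295.47 kg/h.
J = 295.47 + 2134.4 = 2429.8 kg/h.
N2 fraction in J = 2134.4/2429.8 = 0.8784.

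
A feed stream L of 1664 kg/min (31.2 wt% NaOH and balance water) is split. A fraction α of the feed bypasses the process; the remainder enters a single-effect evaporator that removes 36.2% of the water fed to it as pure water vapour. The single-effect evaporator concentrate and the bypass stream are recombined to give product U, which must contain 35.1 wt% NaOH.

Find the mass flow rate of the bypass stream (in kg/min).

All 1664×0.312 = 519.17 kg/min of NaOH reaches U, so U = 519.17/0.351 = 1479.1 kg/min and vapour = 184.89 kg/min.
The evaporator receives (1−α)·1664 of feed at 0.688 water and removes 0.362 of that water:
0.362×0.688×(1−α)×1664 = 184.89
(1−α) = 184.89/414.43 = 0.4461;  α = 0.5539.
Bypass flow = 0.5539×1664 = 921.64 kg/min.

921.6 kg/min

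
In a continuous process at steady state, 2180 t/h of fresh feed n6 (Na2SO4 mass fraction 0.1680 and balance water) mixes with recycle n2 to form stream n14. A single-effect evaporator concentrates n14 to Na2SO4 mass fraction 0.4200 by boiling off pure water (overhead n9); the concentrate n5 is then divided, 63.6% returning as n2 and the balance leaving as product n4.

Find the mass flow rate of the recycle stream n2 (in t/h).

1524 t/h

Overall Na2SO4 balance (none leaves overhead): Na2SO4 in fresh feed = Na2SO4 in product, i.e. 2180×0.168 = (1−0.636)·n5·0.420.
n5 = 366.24/(0.420×0.364) = 2395.6 t/h.
Recycle n2 = 0.636×2395.6 = 1523.6 t/h.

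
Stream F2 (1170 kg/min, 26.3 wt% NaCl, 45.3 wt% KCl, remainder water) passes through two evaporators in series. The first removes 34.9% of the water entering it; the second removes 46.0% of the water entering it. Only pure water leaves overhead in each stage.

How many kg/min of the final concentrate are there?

water in feed = 1170×0.284 = 332.28 kg/min.
After stage 1: water left = (1−0.349)×332.28 = 216.31; stream total = 1054 kg/min.
After stage 2: water left = (1−0.460)×216.31 = 116.81; final concentrate = 954.53 kg/min.

954.5 kg/min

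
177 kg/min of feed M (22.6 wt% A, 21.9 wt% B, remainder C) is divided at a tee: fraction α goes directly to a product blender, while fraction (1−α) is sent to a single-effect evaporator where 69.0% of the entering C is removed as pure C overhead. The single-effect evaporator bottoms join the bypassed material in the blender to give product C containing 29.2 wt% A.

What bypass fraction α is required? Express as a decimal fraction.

All 177×0.226 = 40.002 kg/min of A reaches C, so C = 40.002/0.292 = 136.99 kg/min and vapour = 40.007 kg/min.
The evaporator receives (1−α)·177 of feed at 0.555 C and removes 0.690 of that C:
0.690×0.555×(1−α)×177 = 40.007
(1−α) = 40.007/67.782 = 0.5902;  α = 0.4098.

0.410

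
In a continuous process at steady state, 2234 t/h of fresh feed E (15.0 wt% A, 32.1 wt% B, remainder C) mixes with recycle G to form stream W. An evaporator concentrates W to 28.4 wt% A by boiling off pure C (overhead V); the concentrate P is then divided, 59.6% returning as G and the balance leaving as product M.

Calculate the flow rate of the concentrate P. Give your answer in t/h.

2921 t/h

Overall A balance (none leaves overhead): A in fresh feed = A in product, i.e. 2234×0.150 = (1−0.596)·P·0.284.
P = 335.1/(0.284×0.404) = 2920.6 t/h.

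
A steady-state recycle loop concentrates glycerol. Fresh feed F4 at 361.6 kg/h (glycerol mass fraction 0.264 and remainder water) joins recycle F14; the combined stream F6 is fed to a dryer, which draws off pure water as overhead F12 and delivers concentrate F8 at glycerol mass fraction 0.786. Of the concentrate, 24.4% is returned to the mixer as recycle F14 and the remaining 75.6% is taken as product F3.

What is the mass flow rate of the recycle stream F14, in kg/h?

Overall glycerol balance (none leaves overhead): glycerol in fresh feed = glycerol in product, i.e. 361.6×0.264 = (1−0.244)·F8·0.786.
F8 = 95.462/(0.786×0.756) = 160.65 kg/h.
Recycle F14 = 0.244×160.65 = 39.199 kg/h.

39.2 kg/h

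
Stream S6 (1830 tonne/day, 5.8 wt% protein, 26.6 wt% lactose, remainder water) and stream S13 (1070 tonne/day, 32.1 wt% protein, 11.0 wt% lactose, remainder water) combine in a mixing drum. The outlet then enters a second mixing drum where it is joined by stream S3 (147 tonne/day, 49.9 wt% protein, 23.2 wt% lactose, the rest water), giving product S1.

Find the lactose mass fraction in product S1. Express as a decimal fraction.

Overall, product flow = 3047 tonne/day.
lactose in = 1830×0.266 + 1070×0.110 + 147×0.232 = 638.58 tonne/day.
lactose fraction in S1 = 0.2096.

0.2096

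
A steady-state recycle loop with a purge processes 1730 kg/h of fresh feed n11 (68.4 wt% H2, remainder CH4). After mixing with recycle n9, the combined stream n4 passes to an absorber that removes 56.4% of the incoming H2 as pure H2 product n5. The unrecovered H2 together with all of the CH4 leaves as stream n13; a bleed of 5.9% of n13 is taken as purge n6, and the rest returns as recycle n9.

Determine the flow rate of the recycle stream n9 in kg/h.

CH4 enters only via n11 and leaves only via the purge: 1730×0.316 = 0.059×(CH4 in n13), and the absorber passes all CH4, so CH4 in n4 = CH4 in n13 = 9265.8 kg/h.
H2 in n4: m_A = 1730×0.684 + (1−0.059)·(1−0.564)·m_A, so m_A = 1183.3/0.5897 = 2006.6 kg/h.
n13 = (1−0.564)×2006.6 + 9265.8 = 10141 kg/h.
Recycle n9 = (1−0.059)×10141 = 9542.3 kg/h.

9542 kg/h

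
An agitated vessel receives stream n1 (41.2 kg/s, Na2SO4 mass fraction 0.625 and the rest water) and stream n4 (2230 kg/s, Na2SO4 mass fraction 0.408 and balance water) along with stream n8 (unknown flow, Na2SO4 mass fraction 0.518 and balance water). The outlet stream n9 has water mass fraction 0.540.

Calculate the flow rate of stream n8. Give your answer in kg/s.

Let n8 be the unknown flow. Total out = 2271.2 + n8.
water balance: 1335.6 + 0.482·n8 = 0.540·(2271.2 + n8)
(0.482 − 0.540)·n8 = 0.540×2271.2 − 1335.6 = -109.16
n8 = -109.16 / -0.058 = 1882.1 kg/s

1882 kg/s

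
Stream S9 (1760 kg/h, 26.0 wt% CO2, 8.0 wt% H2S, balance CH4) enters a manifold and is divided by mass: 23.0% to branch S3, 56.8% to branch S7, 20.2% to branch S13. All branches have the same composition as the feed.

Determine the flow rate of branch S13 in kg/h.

Branch S13 flow = 0.202×1760 = 355.52 kg/h.

355.5 kg/h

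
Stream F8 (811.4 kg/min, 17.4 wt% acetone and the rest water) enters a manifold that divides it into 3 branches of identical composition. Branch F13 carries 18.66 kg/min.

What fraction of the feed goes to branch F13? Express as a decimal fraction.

0.023

Fraction to F13 = 18.66/811.4 = 0.0230.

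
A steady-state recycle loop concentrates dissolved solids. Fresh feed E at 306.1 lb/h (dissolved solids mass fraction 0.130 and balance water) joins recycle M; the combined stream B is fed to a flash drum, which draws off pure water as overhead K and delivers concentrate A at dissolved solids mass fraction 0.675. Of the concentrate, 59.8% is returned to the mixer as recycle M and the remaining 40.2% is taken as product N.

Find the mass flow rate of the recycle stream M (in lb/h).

87.7 lb/h

Overall dissolved solids balance (none leaves overhead): dissolved solids in fresh feed = dissolved solids in product, i.e. 306.1×0.130 = (1−0.598)·A·0.675.
A = 39.793/(0.675×0.402) = 146.65 lb/h.
Recycle M = 0.598×146.65 = 87.696 lb/h.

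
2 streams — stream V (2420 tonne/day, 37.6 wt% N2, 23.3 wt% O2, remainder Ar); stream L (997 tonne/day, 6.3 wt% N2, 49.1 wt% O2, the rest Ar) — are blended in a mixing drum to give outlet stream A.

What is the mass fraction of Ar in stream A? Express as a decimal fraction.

Total flow out = 2420 + 997 = 3417 tonne/day.
Ar in = 2420×0.391 + 997×0.446 = 1390.9 tonne/day.
Ar mass fraction in A = 1390.9/3417 = 0.407.

0.407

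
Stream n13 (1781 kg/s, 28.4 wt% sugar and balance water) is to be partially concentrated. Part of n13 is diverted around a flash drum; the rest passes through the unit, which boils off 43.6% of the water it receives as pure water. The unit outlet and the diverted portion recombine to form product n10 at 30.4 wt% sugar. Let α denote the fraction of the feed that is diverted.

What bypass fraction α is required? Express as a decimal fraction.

All 1781×0.284 = 505.8 kg/s of sugar reaches n10, so n10 = 505.8/0.304 = 1663.8 kg/s and vapour = 117.17 kg/s.
The evaporator receives (1−α)·1781 of feed at 0.716 water and removes 0.436 of that water:
0.436×0.716×(1−α)×1781 = 117.17
(1−α) = 117.17/555.99 = 0.2107;  α = 0.7893.

0.789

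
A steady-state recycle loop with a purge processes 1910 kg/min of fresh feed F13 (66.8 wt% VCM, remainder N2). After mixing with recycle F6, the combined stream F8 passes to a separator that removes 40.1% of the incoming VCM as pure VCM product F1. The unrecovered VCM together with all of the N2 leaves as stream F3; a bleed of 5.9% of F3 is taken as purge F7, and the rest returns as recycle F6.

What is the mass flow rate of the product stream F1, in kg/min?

1173 kg/min

VCM in F8: m_A = 1910×0.668 + (1−0.059)·(1−0.401)·m_A, so m_A = 1275.9/0.4363 = 2924 kg/min.
Product F1 = 0.401×2924 = 1172.5 kg/min.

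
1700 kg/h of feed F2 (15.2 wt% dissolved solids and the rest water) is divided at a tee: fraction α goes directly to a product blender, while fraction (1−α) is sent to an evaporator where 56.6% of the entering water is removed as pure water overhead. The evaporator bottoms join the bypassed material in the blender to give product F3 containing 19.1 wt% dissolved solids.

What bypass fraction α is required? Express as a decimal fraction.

All 1700×0.152 = 258.4 kg/h of dissolved solids reaches F3, so F3 = 258.4/0.191 = 1352.9 kg/h and vapour = 347.12 kg/h.
The evaporator receives (1−α)·1700 of feed at 0.848 water and removes 0.566 of that water:
0.566×0.848×(1−α)×1700 = 347.12
(1−α) = 347.12/815.95 = 0.4254;  α = 0.5746.

0.575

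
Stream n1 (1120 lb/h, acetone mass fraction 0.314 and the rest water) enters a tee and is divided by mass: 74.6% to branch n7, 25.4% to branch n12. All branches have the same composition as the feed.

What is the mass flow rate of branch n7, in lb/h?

Branch n7 flow = 0.746×1120 = 835.52 lb/h.

835.5 lb/h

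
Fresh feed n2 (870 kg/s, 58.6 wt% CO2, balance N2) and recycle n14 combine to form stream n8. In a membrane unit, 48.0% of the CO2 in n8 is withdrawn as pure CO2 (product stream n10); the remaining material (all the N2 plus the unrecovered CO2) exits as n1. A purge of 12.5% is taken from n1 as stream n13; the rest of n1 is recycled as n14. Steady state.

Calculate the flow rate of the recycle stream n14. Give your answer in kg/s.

2947 kg/s

N2 enters only via n2 and leaves only via the purge: 870×0.414 = 0.125×(N2 in n1), and the membrane unit passes all N2, so N2 in n8 = N2 in n1 = 2881.4 kg/s.
CO2 in n8: m_A = 870×0.586 + (1−0.125)·(1−0.480)·m_A, so m_A = 509.82/0.5450 = 935.45 kg/s.
n1 = (1−0.480)×935.45 + 2881.4 = 3367.9 kg/s.
Recycle n14 = (1−0.125)×3367.9 = 2946.9 kg/s.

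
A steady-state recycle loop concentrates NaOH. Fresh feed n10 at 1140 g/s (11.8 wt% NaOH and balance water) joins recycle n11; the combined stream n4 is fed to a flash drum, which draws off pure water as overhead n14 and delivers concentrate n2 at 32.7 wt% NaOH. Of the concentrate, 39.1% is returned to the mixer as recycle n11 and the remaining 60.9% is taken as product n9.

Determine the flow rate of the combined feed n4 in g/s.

Overall NaOH balance (none leaves overhead): NaOH in fresh feed = NaOH in product, i.e. 1140×0.118 = (1−0.391)·n2·0.327.
n2 = 134.52/(0.327×0.609) = 675.49 g/s.
Recycle n11 = 0.391×675.49 = 264.12 g/s.
Combined feed n4 = 1140 + 264.12 = 1404.1 g/s.

1404 g/s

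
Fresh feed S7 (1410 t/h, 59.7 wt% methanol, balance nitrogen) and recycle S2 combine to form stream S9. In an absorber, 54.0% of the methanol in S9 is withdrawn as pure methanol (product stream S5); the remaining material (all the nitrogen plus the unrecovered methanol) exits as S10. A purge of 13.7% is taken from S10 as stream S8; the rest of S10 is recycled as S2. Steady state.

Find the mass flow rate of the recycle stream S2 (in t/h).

4134 t/h

nitrogen enters only via S7 and leaves only via the purge: 1410×0.403 = 0.137×(nitrogen in S10), and the absorber passes all nitrogen, so nitrogen in S9 = nitrogen in S10 = 4147.7 t/h.
methanol in S9: m_A = 1410×0.597 + (1−0.137)·(1−0.540)·m_A, so m_A = 841.77/0.6030 = 1395.9 t/h.
S10 = (1−0.540)×1395.9 + 4147.7 = 4789.8 t/h.
Recycle S2 = (1−0.137)×4789.8 = 4133.6 t/h.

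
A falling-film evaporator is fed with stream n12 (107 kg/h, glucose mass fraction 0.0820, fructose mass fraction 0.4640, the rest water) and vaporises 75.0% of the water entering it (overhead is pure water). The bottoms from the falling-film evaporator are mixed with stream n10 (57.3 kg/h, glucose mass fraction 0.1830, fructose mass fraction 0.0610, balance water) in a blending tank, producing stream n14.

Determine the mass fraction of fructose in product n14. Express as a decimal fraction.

0.4156

Vapour removed = 0.750×0.454×107 = 36.434 kg/h; concentrate = 70.566 kg/h.
fructose reaching the mixer = 49.648 (from concentrate) + 57.3×0.061 = 53.143 kg/h.
Product flow = 70.566 + 57.3 = 127.87 kg/h; fructose fraction = 0.4156.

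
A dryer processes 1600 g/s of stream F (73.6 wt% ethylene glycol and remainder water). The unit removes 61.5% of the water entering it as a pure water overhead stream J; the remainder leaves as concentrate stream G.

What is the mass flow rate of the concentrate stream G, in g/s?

water entering = 1600×0.264 = 422.4 g/s; overhead removed = 0.615×422.4 = 259.78 g/s.
Concentrate = 1600 − 259.78 = 1340.2 g/s.

1340 g/s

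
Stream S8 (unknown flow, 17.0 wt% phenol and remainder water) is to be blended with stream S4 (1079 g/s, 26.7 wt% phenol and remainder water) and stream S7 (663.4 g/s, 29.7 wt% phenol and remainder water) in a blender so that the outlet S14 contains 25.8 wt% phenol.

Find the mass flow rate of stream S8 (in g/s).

Let S8 be the unknown flow. Total out = 1742.4 + S8.
phenol balance: 485.12 + 0.170·S8 = 0.258·(1742.4 + S8)
(0.170 − 0.258)·S8 = 0.258×1742.4 − 485.12 = -35.584
S8 = -35.584 / -0.088 = 404.36 g/s

404.4 g/s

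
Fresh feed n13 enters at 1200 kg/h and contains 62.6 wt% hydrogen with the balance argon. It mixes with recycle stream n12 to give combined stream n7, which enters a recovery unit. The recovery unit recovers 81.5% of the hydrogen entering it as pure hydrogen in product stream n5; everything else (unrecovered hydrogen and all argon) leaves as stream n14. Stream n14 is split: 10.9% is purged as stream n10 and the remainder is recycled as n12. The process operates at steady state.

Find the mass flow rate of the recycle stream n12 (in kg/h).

argon enters only via n13 and leaves only via the purge: 1200×0.374 = 0.109×(argon in n14), and the recovery unit passes all argon, so argon in n7 = argon in n14 = 4117.4 kg/h.
hydrogen in n7: m_A = 1200×0.626 + (1−0.109)·(1−0.815)·m_A, so m_A = 751.2/0.8352 = 899.46 kg/h.
n14 = (1−0.815)×899.46 + 4117.4 = 4283.8 kg/h.
Recycle n12 = (1−0.109)×4283.8 = 3816.9 kg/h.

3817 kg/h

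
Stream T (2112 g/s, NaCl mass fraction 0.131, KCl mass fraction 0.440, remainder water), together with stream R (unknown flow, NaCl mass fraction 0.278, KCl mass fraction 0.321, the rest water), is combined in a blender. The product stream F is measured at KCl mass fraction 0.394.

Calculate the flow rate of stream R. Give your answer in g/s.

Let R be the unknown flow. Total out = 2112 + R.
KCl balance: 929.28 + 0.321·R = 0.394·(2112 + R)
(0.321 − 0.394)·R = 0.394×2112 − 929.28 = -97.152
R = -97.152 / -0.073 = 1330.8 g/s

1331 g/s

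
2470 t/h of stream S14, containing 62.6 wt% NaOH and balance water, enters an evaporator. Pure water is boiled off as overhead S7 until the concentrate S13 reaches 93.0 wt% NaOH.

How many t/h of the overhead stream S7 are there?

807.4 t/h

NaOH is conserved: 2470×0.626 = 1546.2 t/h all reports to the concentrate.
Concentrate = 1546.2/(target fraction) = 1662.6 t/h.
Overhead = 2470 − 1662.6 = 807.4 t/h.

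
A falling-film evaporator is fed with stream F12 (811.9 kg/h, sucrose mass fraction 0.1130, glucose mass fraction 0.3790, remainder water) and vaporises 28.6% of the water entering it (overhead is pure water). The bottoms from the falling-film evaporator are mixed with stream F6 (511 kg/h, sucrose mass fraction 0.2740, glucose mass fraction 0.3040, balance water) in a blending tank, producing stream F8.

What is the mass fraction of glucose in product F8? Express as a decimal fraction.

Vapour removed = 0.286×0.508×811.9 = 117.96 kg/h; concentrate = 693.94 kg/h.
glucose reaching the mixer = 307.71 (from concentrate) + 511×0.304 = 463.05 kg/h.
Product flow = 693.94 + 511 = 1204.9 kg/h; glucose fraction = 0.3843.

0.3843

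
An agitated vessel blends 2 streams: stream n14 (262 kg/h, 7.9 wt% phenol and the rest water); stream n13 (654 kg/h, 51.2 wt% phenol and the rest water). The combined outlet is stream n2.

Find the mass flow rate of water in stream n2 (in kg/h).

water out = water in = 262×0.921 + 654×0.488 = 560.45 kg/h.

560.5 kg/h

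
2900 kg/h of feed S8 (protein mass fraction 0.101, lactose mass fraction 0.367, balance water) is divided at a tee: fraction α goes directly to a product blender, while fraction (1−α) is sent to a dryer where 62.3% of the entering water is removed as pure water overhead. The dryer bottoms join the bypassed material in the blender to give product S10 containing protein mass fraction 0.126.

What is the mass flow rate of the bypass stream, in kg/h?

1164 kg/h

All 2900×0.101 = 292.9 kg/h of protein reaches S10, so S10 = 292.9/0.126 = 2324.6 kg/h and vapour = 575.4 kg/h.
The evaporator receives (1−α)·2900 of feed at 0.532 water and removes 0.623 of that water:
0.623×0.532×(1−α)×2900 = 575.4
(1−α) = 575.4/961.16 = 0.5986;  α = 0.4014.
Bypass flow = 0.4014×2900 = 1163.9 kg/h.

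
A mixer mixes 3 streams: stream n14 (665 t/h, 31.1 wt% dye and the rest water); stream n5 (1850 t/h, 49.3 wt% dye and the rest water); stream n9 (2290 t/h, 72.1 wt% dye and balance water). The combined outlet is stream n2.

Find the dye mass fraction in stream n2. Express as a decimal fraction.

0.576

Total flow out = 665 + 1850 + 2290 = 4805 t/h.
dye in = 665×0.311 + 1850×0.493 + 2290×0.721 = 2770 t/h.
dye mass fraction in n2 = 2770/4805 = 0.576.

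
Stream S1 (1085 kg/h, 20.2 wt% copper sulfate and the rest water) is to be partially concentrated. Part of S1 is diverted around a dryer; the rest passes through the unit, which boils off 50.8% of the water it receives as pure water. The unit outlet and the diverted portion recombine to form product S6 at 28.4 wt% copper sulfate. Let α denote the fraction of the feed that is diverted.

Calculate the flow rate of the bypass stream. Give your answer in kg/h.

312.2 kg/h

All 1085×0.202 = 219.17 kg/h of copper sulfate reaches S6, so S6 = 219.17/0.284 = 771.73 kg/h and vapour = 313.27 kg/h.
The evaporator receives (1−α)·1085 of feed at 0.798 water and removes 0.508 of that water:
0.508×0.798×(1−α)×1085 = 313.27
(1−α) = 313.27/439.84 = 0.7122;  α = 0.2878.
Bypass flow = 0.2878×1085 = 312.22 kg/h.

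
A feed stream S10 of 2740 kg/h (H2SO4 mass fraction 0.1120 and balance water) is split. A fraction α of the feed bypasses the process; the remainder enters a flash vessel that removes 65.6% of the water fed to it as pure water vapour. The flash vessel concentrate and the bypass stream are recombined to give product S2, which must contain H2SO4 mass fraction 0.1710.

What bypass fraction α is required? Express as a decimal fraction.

All 2740×0.112 = 306.88 kg/h of H2SO4 reaches S2, so S2 = 306.88/0.171 = 1794.6 kg/h and vapour = 945.38 kg/h.
The evaporator receives (1−α)·2740 of feed at 0.888 water and removes 0.656 of that water:
0.656×0.888×(1−α)×2740 = 945.38
(1−α) = 945.38/1596.1 = 0.5923;  α = 0.4077.

0.408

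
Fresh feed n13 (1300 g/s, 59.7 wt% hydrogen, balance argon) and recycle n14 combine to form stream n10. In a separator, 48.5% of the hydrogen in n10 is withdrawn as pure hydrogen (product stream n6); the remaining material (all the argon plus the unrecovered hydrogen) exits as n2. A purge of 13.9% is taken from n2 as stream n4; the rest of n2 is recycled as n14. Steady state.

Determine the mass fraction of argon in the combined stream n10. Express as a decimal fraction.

argon enters only via n13 and leaves only via the purge: 1300×0.403 = 0.139×(argon in n2), and the separator passes all argon, so argon in n10 = argon in n2 = 3769.1 g/s.
hydrogen in n10: m_A = 1300×0.597 + (1−0.139)·(1−0.485)·m_A, so m_A = 776.1/0.5566 = 1394.4 g/s.
n10 = 1394.4 + 3769.1 = 5163.5 g/s.
argon fraction in n10 = 3769.1/5163.5 = 0.7299.

0.7299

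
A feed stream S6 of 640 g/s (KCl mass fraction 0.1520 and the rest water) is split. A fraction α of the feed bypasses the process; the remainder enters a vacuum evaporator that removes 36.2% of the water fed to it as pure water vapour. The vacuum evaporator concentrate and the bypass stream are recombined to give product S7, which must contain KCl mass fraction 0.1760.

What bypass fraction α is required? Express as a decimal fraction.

All 640×0.152 = 97.28 g/s of KCl reaches S7, so S7 = 97.28/0.176 = 552.73 g/s and vapour = 87.273 g/s.
The evaporator receives (1−α)·640 of feed at 0.848 water and removes 0.362 of that water:
0.362×0.848×(1−α)×640 = 87.273
(1−α) = 87.273/196.46 = 0.4442;  α = 0.5558.

0.556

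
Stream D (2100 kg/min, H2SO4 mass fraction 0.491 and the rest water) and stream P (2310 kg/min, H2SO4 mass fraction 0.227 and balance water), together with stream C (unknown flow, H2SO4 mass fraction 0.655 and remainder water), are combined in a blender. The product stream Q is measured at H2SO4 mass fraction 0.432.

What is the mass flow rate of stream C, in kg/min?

Let C be the unknown flow. Total out = 4410 + C.
H2SO4 balance: 1555.5 + 0.655·C = 0.432·(4410 + C)
(0.655 − 0.432)·C = 0.432×4410 − 1555.5 = 349.65
C = 349.65 / 0.223 = 1567.9 kg/min

1568 kg/min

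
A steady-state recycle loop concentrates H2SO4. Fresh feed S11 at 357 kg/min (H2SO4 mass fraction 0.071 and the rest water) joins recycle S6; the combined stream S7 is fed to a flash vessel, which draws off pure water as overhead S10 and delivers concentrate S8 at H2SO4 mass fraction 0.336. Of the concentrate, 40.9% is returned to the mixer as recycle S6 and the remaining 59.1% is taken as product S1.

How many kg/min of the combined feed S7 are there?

Overall H2SO4 balance (none leaves overhead): H2SO4 in fresh feed = H2SO4 in product, i.e. 357×0.071 = (1−0.409)·S8·0.336.
S8 = 25.347/(0.336×0.591) = 127.64 kg/min.
Recycle S6 = 0.409×127.64 = 52.206 kg/min.
Combined feed S7 = 357 + 52.206 = 409.21 kg/min.

409.2 kg/min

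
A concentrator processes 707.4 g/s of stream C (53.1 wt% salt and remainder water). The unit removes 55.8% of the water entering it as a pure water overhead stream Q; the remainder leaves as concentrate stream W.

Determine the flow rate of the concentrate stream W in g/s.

water entering = 707.4×0.469 = 331.77 g/s; overhead removed = 0.558×331.77 = 185.13 g/s.
Concentrate = 707.4 − 185.13 = 522.27 g/s.

522.3 g/s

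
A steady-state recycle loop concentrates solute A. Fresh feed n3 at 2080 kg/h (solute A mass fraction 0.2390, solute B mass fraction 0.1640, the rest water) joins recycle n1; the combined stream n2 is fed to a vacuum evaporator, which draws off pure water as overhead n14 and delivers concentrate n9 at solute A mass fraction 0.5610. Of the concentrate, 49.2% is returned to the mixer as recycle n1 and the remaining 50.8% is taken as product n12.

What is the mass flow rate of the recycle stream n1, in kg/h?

Overall solute A balance (none leaves overhead): solute A in fresh feed = solute A in product, i.e. 2080×0.239 = (1−0.492)·n9·0.561.
n9 = 497.12/(0.561×0.508) = 1744.4 kg/h.
Recycle n1 = 0.492×1744.4 = 858.22 kg/h.

858.2 kg/h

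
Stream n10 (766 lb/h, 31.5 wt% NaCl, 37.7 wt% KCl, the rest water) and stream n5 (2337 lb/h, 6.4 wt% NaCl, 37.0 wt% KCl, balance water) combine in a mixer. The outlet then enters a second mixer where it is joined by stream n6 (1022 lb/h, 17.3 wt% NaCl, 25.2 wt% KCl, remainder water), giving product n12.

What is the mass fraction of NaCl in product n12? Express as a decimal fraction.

Overall, product flow = 4125 lb/h.
NaCl in = 766×0.315 + 2337×0.064 + 1022×0.173 = 567.66 lb/h.
NaCl fraction in n12 = 0.138.

0.138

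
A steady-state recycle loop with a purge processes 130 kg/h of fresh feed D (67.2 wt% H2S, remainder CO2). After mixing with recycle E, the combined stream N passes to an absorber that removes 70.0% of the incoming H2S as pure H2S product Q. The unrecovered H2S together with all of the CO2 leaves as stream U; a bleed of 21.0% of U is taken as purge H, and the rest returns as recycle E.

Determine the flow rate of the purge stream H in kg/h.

49.85 kg/h

CO2 enters only via D and leaves only via the purge: 130×0.328 = 0.210×(CO2 in U), and the absorber passes all CO2, so CO2 in N = CO2 in U = 203.05 kg/h.
H2S in N: m_A = 130×0.672 + (1−0.210)·(1−0.700)·m_A, so m_A = 87.36/0.7630 = 114.5 kg/h.
U = (1−0.700)×114.5 + 203.05 = 237.4 kg/h.
Purge H = 0.210×237.4 = 49.853 kg/h.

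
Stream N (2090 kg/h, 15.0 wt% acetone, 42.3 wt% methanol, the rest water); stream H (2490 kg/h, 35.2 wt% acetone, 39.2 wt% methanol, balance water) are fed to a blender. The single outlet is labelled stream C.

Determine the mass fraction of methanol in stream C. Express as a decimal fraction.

0.4061

Total flow out = 2090 + 2490 = 4580 kg/h.
methanol in = 2090×0.423 + 2490×0.392 = 1860.2 kg/h.
methanol mass fraction in C = 1860.2/4580 = 0.4061.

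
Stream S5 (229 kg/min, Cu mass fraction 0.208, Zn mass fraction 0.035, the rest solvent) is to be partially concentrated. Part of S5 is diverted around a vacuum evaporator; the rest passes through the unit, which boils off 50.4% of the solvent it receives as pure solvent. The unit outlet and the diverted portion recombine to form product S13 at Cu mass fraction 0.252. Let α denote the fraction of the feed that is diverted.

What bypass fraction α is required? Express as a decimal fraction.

All 229×0.208 = 47.632 kg/min of Cu reaches S13, so S13 = 47.632/0.252 = 189.02 kg/min and vapour = 39.984 kg/min.
The evaporator receives (1−α)·229 of feed at 0.757 solvent and removes 0.504 of that solvent:
0.504×0.757×(1−α)×229 = 39.984
(1−α) = 39.984/87.37 = 0.4576;  α = 0.5424.

0.542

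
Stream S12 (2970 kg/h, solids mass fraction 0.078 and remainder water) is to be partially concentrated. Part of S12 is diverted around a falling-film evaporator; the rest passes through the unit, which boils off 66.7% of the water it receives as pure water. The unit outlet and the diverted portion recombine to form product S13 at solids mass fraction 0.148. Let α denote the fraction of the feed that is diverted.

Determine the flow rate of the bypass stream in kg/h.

685.8 kg/h

All 2970×0.078 = 231.66 kg/h of solids reaches S13, so S13 = 231.66/0.148 = 1565.3 kg/h and vapour = 1404.7 kg/h.
The evaporator receives (1−α)·2970 of feed at 0.922 water and removes 0.667 of that water:
0.667×0.922×(1−α)×2970 = 1404.7
(1−α) = 1404.7/1826.5 = 0.7691;  α = 0.2309.
Bypass flow = 0.2309×2970 = 685.79 kg/h.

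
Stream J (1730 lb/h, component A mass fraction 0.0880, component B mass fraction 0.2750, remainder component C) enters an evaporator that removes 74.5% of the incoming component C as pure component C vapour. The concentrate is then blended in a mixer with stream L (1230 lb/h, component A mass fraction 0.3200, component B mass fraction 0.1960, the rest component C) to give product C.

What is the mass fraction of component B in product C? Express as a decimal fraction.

0.3351

Vapour removed = 0.745×0.637×1730 = 821 lb/h; concentrate = 909 lb/h.
component B reaching the mixer = 475.75 (from concentrate) + 1230×0.196 = 716.83 lb/h.
Product flow = 909 + 1230 = 2139 lb/h; component B fraction = 0.3351.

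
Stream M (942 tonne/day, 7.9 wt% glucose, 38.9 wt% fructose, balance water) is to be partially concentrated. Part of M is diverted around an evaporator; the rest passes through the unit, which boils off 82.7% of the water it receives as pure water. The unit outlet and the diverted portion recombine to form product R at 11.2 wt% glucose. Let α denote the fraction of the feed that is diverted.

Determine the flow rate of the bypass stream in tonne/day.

All 942×0.079 = 74.418 tonne/day of glucose reaches R, so R = 74.418/0.112 = 664.45 tonne/day and vapour = 277.55 tonne/day.
The evaporator receives (1−α)·942 of feed at 0.532 water and removes 0.827 of that water:
0.827×0.532×(1−α)×942 = 277.55
(1−α) = 277.55/414.45 = 0.6697;  α = 0.3303.
Bypass flow = 0.3303×942 = 311.14 tonne/day.

311.1 tonne/day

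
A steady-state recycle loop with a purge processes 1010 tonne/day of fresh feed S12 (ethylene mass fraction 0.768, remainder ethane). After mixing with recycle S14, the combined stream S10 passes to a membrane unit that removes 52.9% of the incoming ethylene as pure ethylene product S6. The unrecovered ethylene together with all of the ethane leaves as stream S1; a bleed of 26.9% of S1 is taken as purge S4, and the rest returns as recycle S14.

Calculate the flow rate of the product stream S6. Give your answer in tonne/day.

625.8 tonne/day

ethylene in S10: m_A = 1010×0.768 + (1−0.269)·(1−0.529)·m_A, so m_A = 775.68/0.6557 = 1183 tonne/day.
Product S6 = 0.529×1183 = 625.8 tonne/day.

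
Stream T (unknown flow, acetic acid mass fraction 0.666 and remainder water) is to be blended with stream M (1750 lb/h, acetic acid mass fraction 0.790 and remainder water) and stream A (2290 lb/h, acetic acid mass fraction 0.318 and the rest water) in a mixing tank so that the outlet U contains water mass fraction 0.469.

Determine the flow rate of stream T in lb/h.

Let T be the unknown flow. Total out = 4040 + T.
water balance: 1929.3 + 0.334·T = 0.469·(4040 + T)
(0.334 − 0.469)·T = 0.469×4040 − 1929.3 = -34.52
T = -34.52 / -0.135 = 255.7 lb/h

255.7 lb/h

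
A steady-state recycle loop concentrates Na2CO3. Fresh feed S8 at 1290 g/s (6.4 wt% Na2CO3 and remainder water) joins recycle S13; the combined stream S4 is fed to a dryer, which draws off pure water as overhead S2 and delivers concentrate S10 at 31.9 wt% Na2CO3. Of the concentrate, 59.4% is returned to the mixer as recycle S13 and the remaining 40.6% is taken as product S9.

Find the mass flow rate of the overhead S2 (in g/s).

1031 g/s

Overall Na2CO3 balance (none leaves overhead): Na2CO3 in fresh feed = Na2CO3 in product, i.e. 1290×0.064 = (1−0.594)·S10·0.319.
S10 = 82.56/(0.319×0.406) = 637.46 g/s.
Recycle S13 = 0.594×637.46 = 378.65 g/s.
Combined feed S4 = 1290 + 378.65 = 1668.7 g/s.
Overhead S2 = S4 − S10 = 1668.7 − 637.46 = 1031.2 g/s.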